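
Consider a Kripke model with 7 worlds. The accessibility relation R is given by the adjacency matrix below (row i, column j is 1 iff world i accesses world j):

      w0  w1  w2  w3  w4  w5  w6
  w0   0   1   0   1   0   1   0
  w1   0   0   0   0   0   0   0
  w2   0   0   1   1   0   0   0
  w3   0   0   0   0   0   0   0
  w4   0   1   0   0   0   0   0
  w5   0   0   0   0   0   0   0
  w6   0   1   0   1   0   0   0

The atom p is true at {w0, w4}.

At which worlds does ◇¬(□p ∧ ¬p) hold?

w0: successors {w1, w3, w5}; ¬(□p ∧ ¬p) there: w1:F, w3:F, w5:F. ✗
w1: no successors, so ◇¬(□p ∧ ¬p) fails. ✗
w2: successors {w2, w3}; ¬(□p ∧ ¬p) there: w2:T, w3:F. ✓
w3: no successors, so ◇¬(□p ∧ ¬p) fails. ✗
w4: successors {w1}; ¬(□p ∧ ¬p) there: w1:F. ✗
w5: no successors, so ◇¬(□p ∧ ¬p) fails. ✗
w6: successors {w1, w3}; ¬(□p ∧ ¬p) there: w1:F, w3:F. ✗

{w2}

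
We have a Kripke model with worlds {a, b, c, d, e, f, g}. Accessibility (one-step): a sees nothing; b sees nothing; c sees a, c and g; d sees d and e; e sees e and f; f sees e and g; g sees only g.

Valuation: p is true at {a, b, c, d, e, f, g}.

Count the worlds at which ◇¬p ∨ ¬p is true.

0

a: ◇¬p is F, ¬p is F. ✗
b: ◇¬p is F, ¬p is F. ✗
c: ◇¬p is F, ¬p is F. ✗
d: ◇¬p is F, ¬p is F. ✗
e: ◇¬p is F, ¬p is F. ✗
f: ◇¬p is F, ¬p is F. ✗
g: ◇¬p is F, ¬p is F. ✗
Satisfying worlds: ∅.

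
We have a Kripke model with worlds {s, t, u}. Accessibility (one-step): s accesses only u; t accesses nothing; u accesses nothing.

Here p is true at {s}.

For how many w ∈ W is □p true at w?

s: successors {u}; p there: u:F. ✗
t: no successors, so □p holds vacuously. ✓
u: no successors, so □p holds vacuously. ✓
Satisfying worlds: {t, u}.

2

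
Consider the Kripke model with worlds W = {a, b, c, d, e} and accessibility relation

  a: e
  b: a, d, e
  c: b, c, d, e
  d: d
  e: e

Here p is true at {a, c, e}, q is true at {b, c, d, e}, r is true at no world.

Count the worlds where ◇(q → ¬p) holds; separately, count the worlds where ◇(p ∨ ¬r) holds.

For ◇(q → ¬p):
a: successors {e}; q → ¬p there: e:F. ✗
b: successors {a, d, e}; q → ¬p there: a:T, d:T, e:F. ✓
c: successors {b, c, d, e}; q → ¬p there: b:T, c:F, d:T, e:F. ✓
d: successors {d}; q → ¬p there: d:T. ✓
e: successors {e}; q → ¬p there: e:F. ✗
— 3 worlds.
For ◇(p ∨ ¬r):
a: successors {e}; p ∨ ¬r there: e:T. ✓
b: successors {a, d, e}; p ∨ ¬r there: a:T, d:T, e:T. ✓
c: successors {b, c, d, e}; p ∨ ¬r there: b:T, c:T, d:T, e:T. ✓
d: successors {d}; p ∨ ¬r there: d:T. ✓
e: successors {e}; p ∨ ¬r there: e:T. ✓
— 5 worlds.

3 and 5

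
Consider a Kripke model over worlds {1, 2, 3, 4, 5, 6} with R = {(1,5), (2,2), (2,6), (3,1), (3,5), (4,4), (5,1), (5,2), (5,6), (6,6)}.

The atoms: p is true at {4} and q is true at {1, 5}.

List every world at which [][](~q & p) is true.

{4}

1: successors {5}; [](~q & p) there: 5:F. ✗
2: successors {2, 6}; [](~q & p) there: 2:F, 6:F. ✗
3: successors {1, 5}; [](~q & p) there: 1:F, 5:F. ✗
4: successors {4}; [](~q & p) there: 4:T. ✓
5: successors {1, 2, 6}; [](~q & p) there: 1:F, 2:F, 6:F. ✗
6: successors {6}; [](~q & p) there: 6:F. ✗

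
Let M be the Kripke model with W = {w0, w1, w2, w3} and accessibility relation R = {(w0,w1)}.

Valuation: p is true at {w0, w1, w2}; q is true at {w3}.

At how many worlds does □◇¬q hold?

3

w0: successors {w1}; ◇¬q there: w1:F. ✗
w1: no successors, so □◇¬q holds vacuously. ✓
w2: no successors, so □◇¬q holds vacuously. ✓
w3: no successors, so □◇¬q holds vacuously. ✓
Satisfying worlds: {w1, w2, w3}.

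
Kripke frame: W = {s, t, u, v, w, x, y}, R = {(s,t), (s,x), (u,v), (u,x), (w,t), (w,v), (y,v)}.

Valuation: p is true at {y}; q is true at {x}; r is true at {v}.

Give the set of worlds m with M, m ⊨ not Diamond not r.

{t, v, x, y}

s: Diamond not r is T. ✗
t: Diamond not r is F. ✓
u: Diamond not r is T. ✗
v: Diamond not r is F. ✓
w: Diamond not r is T. ✗
x: Diamond not r is F. ✓
y: Diamond not r is F. ✓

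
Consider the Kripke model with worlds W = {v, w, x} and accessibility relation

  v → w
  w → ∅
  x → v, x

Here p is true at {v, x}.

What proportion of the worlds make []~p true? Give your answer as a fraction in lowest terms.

v: successors {w}; ~p there: w:T. ✓
w: no successors, so []~p holds vacuously. ✓
x: successors {v, x}; ~p there: v:F, x:F. ✗
That's 2 of 3 worlds, so 2/3.

2/3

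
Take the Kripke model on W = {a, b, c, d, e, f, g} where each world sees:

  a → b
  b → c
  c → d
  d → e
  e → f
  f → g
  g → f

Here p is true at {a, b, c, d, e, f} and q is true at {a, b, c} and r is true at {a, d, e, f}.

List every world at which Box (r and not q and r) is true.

a: successors {b}; r and not q and r there: b:F. ✗
b: successors {c}; r and not q and r there: c:F. ✗
c: successors {d}; r and not q and r there: d:T. ✓
d: successors {e}; r and not q and r there: e:T. ✓
e: successors {f}; r and not q and r there: f:T. ✓
f: successors {g}; r and not q and r there: g:F. ✗
g: successors {f}; r and not q and r there: f:T. ✓

{c, d, e, g}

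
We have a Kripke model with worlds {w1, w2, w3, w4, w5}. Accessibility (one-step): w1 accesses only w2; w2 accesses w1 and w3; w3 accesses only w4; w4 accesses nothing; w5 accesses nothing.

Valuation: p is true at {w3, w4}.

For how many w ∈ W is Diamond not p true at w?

2

w1: successors {w2}; not p there: w2:T. ✓
w2: successors {w1, w3}; not p there: w1:T, w3:F. ✓
w3: successors {w4}; not p there: w4:F. ✗
w4: no successors, so Diamond not p fails. ✗
w5: no successors, so Diamond not p fails. ✗
Satisfying worlds: {w1, w2}.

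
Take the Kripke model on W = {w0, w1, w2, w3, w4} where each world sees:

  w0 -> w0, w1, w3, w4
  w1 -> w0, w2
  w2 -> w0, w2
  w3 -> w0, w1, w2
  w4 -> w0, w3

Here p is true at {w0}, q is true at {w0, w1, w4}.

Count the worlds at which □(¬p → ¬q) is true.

w0: successors {w0, w1, w3, w4}; ¬p → ¬q there: w0:T, w1:F, w3:T, w4:F. ✗
w1: successors {w0, w2}; ¬p → ¬q there: w0:T, w2:T. ✓
w2: successors {w0, w2}; ¬p → ¬q there: w0:T, w2:T. ✓
w3: successors {w0, w1, w2}; ¬p → ¬q there: w0:T, w1:F, w2:T. ✗
w4: successors {w0, w3}; ¬p → ¬q there: w0:T, w3:T. ✓
Satisfying worlds: {w1, w2, w4}.

3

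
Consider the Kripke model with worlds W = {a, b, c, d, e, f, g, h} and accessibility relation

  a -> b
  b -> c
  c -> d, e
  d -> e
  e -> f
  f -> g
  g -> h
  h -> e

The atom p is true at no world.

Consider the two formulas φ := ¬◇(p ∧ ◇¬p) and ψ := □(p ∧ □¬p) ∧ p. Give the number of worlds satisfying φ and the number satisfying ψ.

8 and 0

For ¬◇(p ∧ ◇¬p):
a: ◇(p ∧ ◇¬p) is F. ✓
b: ◇(p ∧ ◇¬p) is F. ✓
c: ◇(p ∧ ◇¬p) is F. ✓
d: ◇(p ∧ ◇¬p) is F. ✓
e: ◇(p ∧ ◇¬p) is F. ✓
f: ◇(p ∧ ◇¬p) is F. ✓
g: ◇(p ∧ ◇¬p) is F. ✓
h: ◇(p ∧ ◇¬p) is F. ✓
— 8 worlds.
For □(p ∧ □¬p) ∧ p:
a: □(p ∧ □¬p) is F, p is F. ✗
b: □(p ∧ □¬p) is F, p is F. ✗
c: □(p ∧ □¬p) is F, p is F. ✗
d: □(p ∧ □¬p) is F, p is F. ✗
e: □(p ∧ □¬p) is F, p is F. ✗
f: □(p ∧ □¬p) is F, p is F. ✗
g: □(p ∧ □¬p) is F, p is F. ✗
h: □(p ∧ □¬p) is F, p is F. ✗
— 0 worlds.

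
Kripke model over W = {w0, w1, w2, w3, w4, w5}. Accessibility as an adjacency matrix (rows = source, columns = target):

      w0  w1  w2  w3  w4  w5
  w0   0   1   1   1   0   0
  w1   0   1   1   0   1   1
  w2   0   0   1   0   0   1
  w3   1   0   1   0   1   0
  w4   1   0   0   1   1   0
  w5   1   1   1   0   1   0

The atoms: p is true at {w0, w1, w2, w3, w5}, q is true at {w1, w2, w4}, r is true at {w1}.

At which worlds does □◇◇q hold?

w0: successors {w1, w2, w3}; ◇◇q there: w1:T, w2:T, w3:T. ✓
w1: successors {w1, w2, w4, w5}; ◇◇q there: w1:T, w2:T, w4:T, w5:T. ✓
w2: successors {w2, w5}; ◇◇q there: w2:T, w5:T. ✓
w3: successors {w0, w2, w4}; ◇◇q there: w0:T, w2:T, w4:T. ✓
w4: successors {w0, w3, w4}; ◇◇q there: w0:T, w3:T, w4:T. ✓
w5: successors {w0, w1, w2, w4}; ◇◇q there: w0:T, w1:T, w2:T, w4:T. ✓

{w0, w1, w2, w3, w4, w5}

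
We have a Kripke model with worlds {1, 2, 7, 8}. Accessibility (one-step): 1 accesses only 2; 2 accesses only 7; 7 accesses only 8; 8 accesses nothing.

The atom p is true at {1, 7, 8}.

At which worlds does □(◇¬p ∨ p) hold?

{2, 7, 8}

1: successors {2}; ◇¬p ∨ p there: 2:F. ✗
2: successors {7}; ◇¬p ∨ p there: 7:T. ✓
7: successors {8}; ◇¬p ∨ p there: 8:T. ✓
8: no successors, so □(◇¬p ∨ p) holds vacuously. ✓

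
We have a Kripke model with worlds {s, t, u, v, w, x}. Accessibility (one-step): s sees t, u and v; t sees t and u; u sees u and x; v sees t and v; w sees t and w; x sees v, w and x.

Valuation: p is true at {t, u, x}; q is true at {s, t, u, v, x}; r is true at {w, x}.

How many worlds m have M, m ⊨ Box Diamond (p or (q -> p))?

s: successors {t, u, v}; Diamond (p or (q -> p)) there: t:T, u:T, v:T. ✓
t: successors {t, u}; Diamond (p or (q -> p)) there: t:T, u:T. ✓
u: successors {u, x}; Diamond (p or (q -> p)) there: u:T, x:T. ✓
v: successors {t, v}; Diamond (p or (q -> p)) there: t:T, v:T. ✓
w: successors {t, w}; Diamond (p or (q -> p)) there: t:T, w:T. ✓
x: successors {v, w, x}; Diamond (p or (q -> p)) there: v:T, w:T, x:T. ✓
Satisfying worlds: {s, t, u, v, w, x}.

6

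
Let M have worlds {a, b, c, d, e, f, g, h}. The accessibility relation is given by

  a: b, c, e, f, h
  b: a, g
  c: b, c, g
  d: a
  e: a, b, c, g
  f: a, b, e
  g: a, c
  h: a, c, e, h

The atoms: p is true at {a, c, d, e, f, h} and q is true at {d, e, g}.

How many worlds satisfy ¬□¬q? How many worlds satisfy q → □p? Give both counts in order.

For ¬□¬q:
a: □¬q is F. ✓
b: □¬q is F. ✓
c: □¬q is F. ✓
d: □¬q is T. ✗
e: □¬q is F. ✓
f: □¬q is F. ✓
g: □¬q is T. ✗
h: □¬q is F. ✓
— 6 worlds.
For q → □p:
a: q is F, □p is F. ✓
b: q is F, □p is F. ✓
c: q is F, □p is F. ✓
d: q is T, □p is T. ✓
e: q is T, □p is F. ✗
f: q is F, □p is F. ✓
g: q is T, □p is T. ✓
h: q is F, □p is T. ✓
— 7 worlds.

6 and 7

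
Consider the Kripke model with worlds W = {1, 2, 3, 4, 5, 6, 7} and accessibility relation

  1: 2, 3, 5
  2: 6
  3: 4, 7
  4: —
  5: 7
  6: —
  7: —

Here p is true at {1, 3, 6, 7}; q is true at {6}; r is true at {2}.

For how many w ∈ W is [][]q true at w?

6

1: successors {2, 3, 5}; []q there: 2:T, 3:F, 5:F. ✗
2: successors {6}; []q there: 6:T. ✓
3: successors {4, 7}; []q there: 4:T, 7:T. ✓
4: no successors, so [][]q holds vacuously. ✓
5: successors {7}; []q there: 7:T. ✓
6: no successors, so [][]q holds vacuously. ✓
7: no successors, so [][]q holds vacuously. ✓
Satisfying worlds: {2, 3, 4, 5, 6, 7}.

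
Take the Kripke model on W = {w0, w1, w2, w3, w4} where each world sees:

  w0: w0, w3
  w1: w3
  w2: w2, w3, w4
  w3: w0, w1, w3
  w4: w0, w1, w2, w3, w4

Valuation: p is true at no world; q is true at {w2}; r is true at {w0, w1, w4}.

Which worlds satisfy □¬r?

w0: successors {w0, w3}; ¬r there: w0:F, w3:T. ✗
w1: successors {w3}; ¬r there: w3:T. ✓
w2: successors {w2, w3, w4}; ¬r there: w2:T, w3:T, w4:F. ✗
w3: successors {w0, w1, w3}; ¬r there: w0:F, w1:F, w3:T. ✗
w4: successors {w0, w1, w2, w3, w4}; ¬r there: w0:F, w1:F, w2:T, w3:T, w4:F. ✗

{w1}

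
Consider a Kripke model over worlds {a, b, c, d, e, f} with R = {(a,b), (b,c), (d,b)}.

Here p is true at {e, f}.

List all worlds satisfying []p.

{c, e, f}

a: successors {b}; p there: b:F. ✗
b: successors {c}; p there: c:F. ✗
c: no successors, so []p holds vacuously. ✓
d: successors {b}; p there: b:F. ✗
e: no successors, so []p holds vacuously. ✓
f: no successors, so []p holds vacuously. ✓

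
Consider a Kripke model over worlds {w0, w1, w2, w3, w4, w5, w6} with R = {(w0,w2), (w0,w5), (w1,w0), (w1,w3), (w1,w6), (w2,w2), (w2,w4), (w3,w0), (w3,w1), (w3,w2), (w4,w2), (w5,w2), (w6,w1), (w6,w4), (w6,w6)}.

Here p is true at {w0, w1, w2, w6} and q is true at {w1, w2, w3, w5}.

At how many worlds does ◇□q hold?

w0: successors {w2, w5}; □q there: w2:F, w5:T. ✓
w1: successors {w0, w3, w6}; □q there: w0:T, w3:F, w6:F. ✓
w2: successors {w2, w4}; □q there: w2:F, w4:T. ✓
w3: successors {w0, w1, w2}; □q there: w0:T, w1:F, w2:F. ✓
w4: successors {w2}; □q there: w2:F. ✗
w5: successors {w2}; □q there: w2:F. ✗
w6: successors {w1, w4, w6}; □q there: w1:F, w4:T, w6:F. ✓
Satisfying worlds: {w0, w1, w2, w3, w6}.

5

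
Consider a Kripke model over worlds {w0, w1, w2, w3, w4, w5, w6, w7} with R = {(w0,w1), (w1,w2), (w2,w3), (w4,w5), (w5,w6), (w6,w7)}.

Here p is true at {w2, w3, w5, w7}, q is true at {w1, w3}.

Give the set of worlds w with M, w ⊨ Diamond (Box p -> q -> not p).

w0: successors {w1}; Box p -> q -> not p there: w1:T. ✓
w1: successors {w2}; Box p -> q -> not p there: w2:T. ✓
w2: successors {w3}; Box p -> q -> not p there: w3:F. ✗
w3: no successors, so Diamond (Box p -> q -> not p) fails. ✗
w4: successors {w5}; Box p -> q -> not p there: w5:T. ✓
w5: successors {w6}; Box p -> q -> not p there: w6:T. ✓
w6: successors {w7}; Box p -> q -> not p there: w7:T. ✓
w7: no successors, so Diamond (Box p -> q -> not p) fails. ✗

{w0, w1, w4, w5, w6}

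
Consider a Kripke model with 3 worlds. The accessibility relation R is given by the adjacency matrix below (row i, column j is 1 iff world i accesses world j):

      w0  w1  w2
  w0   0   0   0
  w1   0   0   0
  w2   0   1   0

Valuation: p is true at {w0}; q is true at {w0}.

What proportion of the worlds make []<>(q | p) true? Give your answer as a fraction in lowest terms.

2/3

w0: no successors, so []<>(q | p) holds vacuously. ✓
w1: no successors, so []<>(q | p) holds vacuously. ✓
w2: successors {w1}; <>(q | p) there: w1:F. ✗
That's 2 of 3 worlds, so 2/3.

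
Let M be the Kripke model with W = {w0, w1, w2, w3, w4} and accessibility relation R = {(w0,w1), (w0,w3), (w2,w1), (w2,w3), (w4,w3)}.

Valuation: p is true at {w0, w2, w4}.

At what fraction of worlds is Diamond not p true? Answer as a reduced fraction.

w0: successors {w1, w3}; not p there: w1:T, w3:T. ✓
w1: no successors, so Diamond not p fails. ✗
w2: successors {w1, w3}; not p there: w1:T, w3:T. ✓
w3: no successors, so Diamond not p fails. ✗
w4: successors {w3}; not p there: w3:T. ✓
That's 3 of 5 worlds, so 3/5.

3/5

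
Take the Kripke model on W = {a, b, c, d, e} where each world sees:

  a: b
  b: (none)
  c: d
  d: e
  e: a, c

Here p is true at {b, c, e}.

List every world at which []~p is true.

{b, c}

a: successors {b}; ~p there: b:F. ✗
b: no successors, so []~p holds vacuously. ✓
c: successors {d}; ~p there: d:T. ✓
d: successors {e}; ~p there: e:F. ✗
e: successors {a, c}; ~p there: a:T, c:F. ✗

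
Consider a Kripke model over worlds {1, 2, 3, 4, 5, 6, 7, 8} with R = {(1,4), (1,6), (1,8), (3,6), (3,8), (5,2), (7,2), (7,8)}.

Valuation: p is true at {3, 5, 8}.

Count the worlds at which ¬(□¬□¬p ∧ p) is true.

7

1: □¬□¬p ∧ p is F. ✓
2: □¬□¬p ∧ p is F. ✓
3: □¬□¬p ∧ p is F. ✓
4: □¬□¬p ∧ p is F. ✓
5: □¬□¬p ∧ p is F. ✓
6: □¬□¬p ∧ p is F. ✓
7: □¬□¬p ∧ p is F. ✓
8: □¬□¬p ∧ p is T. ✗
Satisfying worlds: {1, 2, 3, 4, 5, 6, 7}.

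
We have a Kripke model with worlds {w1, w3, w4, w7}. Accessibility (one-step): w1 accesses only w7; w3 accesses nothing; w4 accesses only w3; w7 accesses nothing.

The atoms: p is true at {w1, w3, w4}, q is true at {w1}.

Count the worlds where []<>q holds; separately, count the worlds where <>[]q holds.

For []<>q:
w1: successors {w7}; <>q there: w7:F. ✗
w3: no successors, so []<>q holds vacuously. ✓
w4: successors {w3}; <>q there: w3:F. ✗
w7: no successors, so []<>q holds vacuously. ✓
— 2 worlds.
For <>[]q:
w1: successors {w7}; []q there: w7:T. ✓
w3: no successors, so <>[]q fails. ✗
w4: successors {w3}; []q there: w3:T. ✓
w7: no successors, so <>[]q fails. ✗
— 2 worlds.

2 and 2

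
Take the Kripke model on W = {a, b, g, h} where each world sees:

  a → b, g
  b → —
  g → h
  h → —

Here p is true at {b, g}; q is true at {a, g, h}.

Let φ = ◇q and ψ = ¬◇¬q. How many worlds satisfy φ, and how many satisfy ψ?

2 and 3

For ◇q:
a: successors {b, g}; q there: b:F, g:T. ✓
b: no successors, so ◇q fails. ✗
g: successors {h}; q there: h:T. ✓
h: no successors, so ◇q fails. ✗
— 2 worlds.
For ¬◇¬q:
a: ◇¬q is T. ✗
b: ◇¬q is F. ✓
g: ◇¬q is F. ✓
h: ◇¬q is F. ✓
— 3 worlds.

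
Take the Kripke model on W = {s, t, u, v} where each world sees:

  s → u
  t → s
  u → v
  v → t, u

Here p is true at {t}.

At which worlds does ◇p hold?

{v}

s: successors {u}; p there: u:F. ✗
t: successors {s}; p there: s:F. ✗
u: successors {v}; p there: v:F. ✗
v: successors {t, u}; p there: t:T, u:F. ✓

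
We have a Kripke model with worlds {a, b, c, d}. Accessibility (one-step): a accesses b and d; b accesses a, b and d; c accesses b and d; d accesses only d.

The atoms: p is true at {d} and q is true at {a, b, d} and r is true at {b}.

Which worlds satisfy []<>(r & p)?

∅

a: successors {b, d}; <>(r & p) there: b:F, d:F. ✗
b: successors {a, b, d}; <>(r & p) there: a:F, b:F, d:F. ✗
c: successors {b, d}; <>(r & p) there: b:F, d:F. ✗
d: successors {d}; <>(r & p) there: d:F. ✗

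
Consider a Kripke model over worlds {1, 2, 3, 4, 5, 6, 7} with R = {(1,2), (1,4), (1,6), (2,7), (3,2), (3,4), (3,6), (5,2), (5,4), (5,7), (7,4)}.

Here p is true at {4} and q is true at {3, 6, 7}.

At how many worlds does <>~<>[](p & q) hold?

4

1: successors {2, 4, 6}; ~<>[](p & q) there: 2:T, 4:T, 6:T. ✓
2: successors {7}; ~<>[](p & q) there: 7:F. ✗
3: successors {2, 4, 6}; ~<>[](p & q) there: 2:T, 4:T, 6:T. ✓
4: no successors, so <>~<>[](p & q) fails. ✗
5: successors {2, 4, 7}; ~<>[](p & q) there: 2:T, 4:T, 7:F. ✓
6: no successors, so <>~<>[](p & q) fails. ✗
7: successors {4}; ~<>[](p & q) there: 4:T. ✓
Satisfying worlds: {1, 3, 5, 7}.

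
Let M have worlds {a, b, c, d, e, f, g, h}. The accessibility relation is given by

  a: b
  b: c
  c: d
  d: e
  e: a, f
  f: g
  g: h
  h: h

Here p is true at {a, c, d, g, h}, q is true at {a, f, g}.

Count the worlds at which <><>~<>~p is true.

a: successors {b}; <>~<>~p there: b:T. ✓
b: successors {c}; <>~<>~p there: c:F. ✗
c: successors {d}; <>~<>~p there: d:F. ✗
d: successors {e}; <>~<>~p there: e:T. ✓
e: successors {a, f}; <>~<>~p there: a:T, f:T. ✓
f: successors {g}; <>~<>~p there: g:T. ✓
g: successors {h}; <>~<>~p there: h:T. ✓
h: successors {h}; <>~<>~p there: h:T. ✓
Satisfying worlds: {a, d, e, f, g, h}.

6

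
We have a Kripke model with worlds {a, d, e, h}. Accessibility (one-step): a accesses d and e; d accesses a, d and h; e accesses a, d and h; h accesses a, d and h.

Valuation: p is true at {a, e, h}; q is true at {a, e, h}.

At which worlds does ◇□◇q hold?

{a, d, e, h}

a: successors {d, e}; □◇q there: d:T, e:T. ✓
d: successors {a, d, h}; □◇q there: a:T, d:T, h:T. ✓
e: successors {a, d, h}; □◇q there: a:T, d:T, h:T. ✓
h: successors {a, d, h}; □◇q there: a:T, d:T, h:T. ✓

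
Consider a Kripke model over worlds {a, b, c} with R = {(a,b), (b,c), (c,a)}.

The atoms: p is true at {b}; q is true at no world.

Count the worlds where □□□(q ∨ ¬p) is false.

a: successors {b}; □□(q ∨ ¬p) there: b:T. ✓
b: successors {c}; □□(q ∨ ¬p) there: c:F. ✗
c: successors {a}; □□(q ∨ ¬p) there: a:T. ✓
Satisfying worlds: {a, c}.
So □□□(q ∨ ¬p) fails at the other 1 world.

1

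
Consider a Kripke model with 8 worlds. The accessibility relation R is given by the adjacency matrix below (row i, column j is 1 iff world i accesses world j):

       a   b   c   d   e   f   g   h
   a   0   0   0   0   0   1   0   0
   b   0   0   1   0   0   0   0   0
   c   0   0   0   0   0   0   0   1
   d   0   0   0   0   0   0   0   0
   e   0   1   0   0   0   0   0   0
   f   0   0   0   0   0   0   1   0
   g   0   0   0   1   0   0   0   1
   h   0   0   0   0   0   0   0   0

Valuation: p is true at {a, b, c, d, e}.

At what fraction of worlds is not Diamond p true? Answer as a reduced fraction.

5/8

a: Diamond p is F. ✓
b: Diamond p is T. ✗
c: Diamond p is F. ✓
d: Diamond p is F. ✓
e: Diamond p is T. ✗
f: Diamond p is F. ✓
g: Diamond p is T. ✗
h: Diamond p is F. ✓
That's 5 of 8 worlds, so 5/8.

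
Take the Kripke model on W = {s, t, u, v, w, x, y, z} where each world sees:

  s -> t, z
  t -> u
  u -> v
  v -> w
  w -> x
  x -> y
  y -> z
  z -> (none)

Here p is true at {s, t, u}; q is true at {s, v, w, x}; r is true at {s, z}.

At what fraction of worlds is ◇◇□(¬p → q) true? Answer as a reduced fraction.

1/2

s: successors {t, z}; ◇□(¬p → q) there: t:T, z:F. ✓
t: successors {u}; ◇□(¬p → q) there: u:T. ✓
u: successors {v}; ◇□(¬p → q) there: v:T. ✓
v: successors {w}; ◇□(¬p → q) there: w:F. ✗
w: successors {x}; ◇□(¬p → q) there: x:F. ✗
x: successors {y}; ◇□(¬p → q) there: y:T. ✓
y: successors {z}; ◇□(¬p → q) there: z:F. ✗
z: no successors, so ◇◇□(¬p → q) fails. ✗
That's 4 of 8 worlds, so 4/8 = 1/2.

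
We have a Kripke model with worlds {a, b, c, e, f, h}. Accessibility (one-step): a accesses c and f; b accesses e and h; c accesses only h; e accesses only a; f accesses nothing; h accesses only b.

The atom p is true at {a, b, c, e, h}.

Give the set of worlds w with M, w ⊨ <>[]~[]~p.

a: successors {c, f}; []~[]~p there: c:T, f:T. ✓
b: successors {e, h}; []~[]~p there: e:T, h:T. ✓
c: successors {h}; []~[]~p there: h:T. ✓
e: successors {a}; []~[]~p there: a:F. ✗
f: no successors, so <>[]~[]~p fails. ✗
h: successors {b}; []~[]~p there: b:T. ✓

{a, b, c, h}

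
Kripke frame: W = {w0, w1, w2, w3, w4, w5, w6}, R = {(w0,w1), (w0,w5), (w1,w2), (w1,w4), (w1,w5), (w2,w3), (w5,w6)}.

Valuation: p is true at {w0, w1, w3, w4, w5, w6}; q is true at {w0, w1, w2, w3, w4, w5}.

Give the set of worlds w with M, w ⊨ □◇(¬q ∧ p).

{w3, w4, w6}

w0: successors {w1, w5}; ◇(¬q ∧ p) there: w1:F, w5:T. ✗
w1: successors {w2, w4, w5}; ◇(¬q ∧ p) there: w2:F, w4:F, w5:T. ✗
w2: successors {w3}; ◇(¬q ∧ p) there: w3:F. ✗
w3: no successors, so □◇(¬q ∧ p) holds vacuously. ✓
w4: no successors, so □◇(¬q ∧ p) holds vacuously. ✓
w5: successors {w6}; ◇(¬q ∧ p) there: w6:F. ✗
w6: no successors, so □◇(¬q ∧ p) holds vacuously. ✓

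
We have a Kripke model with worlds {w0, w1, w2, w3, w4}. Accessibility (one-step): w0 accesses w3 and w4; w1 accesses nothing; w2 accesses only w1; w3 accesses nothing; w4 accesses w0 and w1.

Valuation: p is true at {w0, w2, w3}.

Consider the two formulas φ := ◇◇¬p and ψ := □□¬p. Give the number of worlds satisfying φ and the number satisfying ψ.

For ◇◇¬p:
w0: successors {w3, w4}; ◇¬p there: w3:F, w4:T. ✓
w1: no successors, so ◇◇¬p fails. ✗
w2: successors {w1}; ◇¬p there: w1:F. ✗
w3: no successors, so ◇◇¬p fails. ✗
w4: successors {w0, w1}; ◇¬p there: w0:T, w1:F. ✓
— 2 worlds.
For □□¬p:
w0: successors {w3, w4}; □¬p there: w3:T, w4:F. ✗
w1: no successors, so □□¬p holds vacuously. ✓
w2: successors {w1}; □¬p there: w1:T. ✓
w3: no successors, so □□¬p holds vacuously. ✓
w4: successors {w0, w1}; □¬p there: w0:F, w1:T. ✗
— 3 worlds.

2 and 3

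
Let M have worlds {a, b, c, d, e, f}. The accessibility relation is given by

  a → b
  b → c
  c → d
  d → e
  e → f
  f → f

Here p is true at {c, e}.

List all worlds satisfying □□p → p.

{b, c, d, e, f}

a: □□p is T, p is F. ✗
b: □□p is F, p is F. ✓
c: □□p is T, p is T. ✓
d: □□p is F, p is F. ✓
e: □□p is F, p is T. ✓
f: □□p is F, p is F. ✓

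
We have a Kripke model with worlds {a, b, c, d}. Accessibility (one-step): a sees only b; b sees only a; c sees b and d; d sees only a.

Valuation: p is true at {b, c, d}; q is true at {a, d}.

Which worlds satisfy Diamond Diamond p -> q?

{a, c, d}

a: Diamond Diamond p is F, q is T. ✓
b: Diamond Diamond p is T, q is F. ✗
c: Diamond Diamond p is F, q is F. ✓
d: Diamond Diamond p is T, q is T. ✓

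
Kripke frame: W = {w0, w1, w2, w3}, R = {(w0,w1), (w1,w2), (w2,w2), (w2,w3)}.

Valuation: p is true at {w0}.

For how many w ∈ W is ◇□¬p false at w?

1

w0: successors {w1}; □¬p there: w1:T. ✓
w1: successors {w2}; □¬p there: w2:T. ✓
w2: successors {w2, w3}; □¬p there: w2:T, w3:T. ✓
w3: no successors, so ◇□¬p fails. ✗
Satisfying worlds: {w0, w1, w2}.
So ◇□¬p fails at the other 1 world.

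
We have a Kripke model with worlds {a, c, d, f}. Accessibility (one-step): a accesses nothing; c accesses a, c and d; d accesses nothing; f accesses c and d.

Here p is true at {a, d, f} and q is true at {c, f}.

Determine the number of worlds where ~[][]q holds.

2

a: [][]q is T. ✗
c: [][]q is F. ✓
d: [][]q is T. ✗
f: [][]q is F. ✓
Satisfying worlds: {c, f}.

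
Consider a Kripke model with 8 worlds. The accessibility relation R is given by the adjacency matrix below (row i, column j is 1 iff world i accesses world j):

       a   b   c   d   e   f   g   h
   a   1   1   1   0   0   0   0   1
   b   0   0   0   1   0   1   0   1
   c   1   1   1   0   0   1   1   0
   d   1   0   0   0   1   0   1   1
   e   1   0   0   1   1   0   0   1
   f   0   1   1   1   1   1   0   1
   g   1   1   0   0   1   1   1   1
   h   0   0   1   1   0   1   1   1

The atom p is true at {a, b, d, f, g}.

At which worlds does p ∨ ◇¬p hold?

a: p is T, ◇¬p is T. ✓
b: p is T, ◇¬p is T. ✓
c: p is F, ◇¬p is T. ✓
d: p is T, ◇¬p is T. ✓
e: p is F, ◇¬p is T. ✓
f: p is T, ◇¬p is T. ✓
g: p is T, ◇¬p is T. ✓
h: p is F, ◇¬p is T. ✓

{a, b, c, d, e, f, g, h}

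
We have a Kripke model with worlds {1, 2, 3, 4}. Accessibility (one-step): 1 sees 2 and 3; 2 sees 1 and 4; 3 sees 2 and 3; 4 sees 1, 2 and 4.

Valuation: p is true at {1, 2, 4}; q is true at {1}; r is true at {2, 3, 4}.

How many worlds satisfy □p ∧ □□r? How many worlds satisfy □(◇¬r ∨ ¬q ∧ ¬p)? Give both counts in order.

For □p ∧ □□r:
1: □p is F, □□r is F. ✗
2: □p is T, □□r is F. ✗
3: □p is F, □□r is F. ✗
4: □p is T, □□r is F. ✗
— 0 worlds.
For □(◇¬r ∨ ¬q ∧ ¬p):
1: successors {2, 3}; ◇¬r ∨ ¬q ∧ ¬p there: 2:T, 3:T. ✓
2: successors {1, 4}; ◇¬r ∨ ¬q ∧ ¬p there: 1:F, 4:T. ✗
3: successors {2, 3}; ◇¬r ∨ ¬q ∧ ¬p there: 2:T, 3:T. ✓
4: successors {1, 2, 4}; ◇¬r ∨ ¬q ∧ ¬p there: 1:F, 2:T, 4:T. ✗
— 2 worlds.

0 and 2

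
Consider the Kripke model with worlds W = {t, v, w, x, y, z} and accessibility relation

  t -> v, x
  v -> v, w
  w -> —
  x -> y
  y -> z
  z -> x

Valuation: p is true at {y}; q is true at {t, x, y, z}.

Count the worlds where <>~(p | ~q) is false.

3

t: successors {v, x}; ~(p | ~q) there: v:F, x:T. ✓
v: successors {v, w}; ~(p | ~q) there: v:F, w:F. ✗
w: no successors, so <>~(p | ~q) fails. ✗
x: successors {y}; ~(p | ~q) there: y:F. ✗
y: successors {z}; ~(p | ~q) there: z:T. ✓
z: successors {x}; ~(p | ~q) there: x:T. ✓
Satisfying worlds: {t, y, z}.
So <>~(p | ~q) fails at the other 3 worlds.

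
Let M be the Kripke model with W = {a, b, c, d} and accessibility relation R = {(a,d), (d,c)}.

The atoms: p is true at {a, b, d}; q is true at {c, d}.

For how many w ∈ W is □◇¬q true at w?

2

a: successors {d}; ◇¬q there: d:F. ✗
b: no successors, so □◇¬q holds vacuously. ✓
c: no successors, so □◇¬q holds vacuously. ✓
d: successors {c}; ◇¬q there: c:F. ✗
Satisfying worlds: {b, c}.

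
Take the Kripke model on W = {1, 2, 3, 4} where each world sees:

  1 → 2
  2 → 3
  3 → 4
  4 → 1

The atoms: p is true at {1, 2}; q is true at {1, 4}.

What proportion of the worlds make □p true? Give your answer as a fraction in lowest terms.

1/2

1: successors {2}; p there: 2:T. ✓
2: successors {3}; p there: 3:F. ✗
3: successors {4}; p there: 4:F. ✗
4: successors {1}; p there: 1:T. ✓
That's 2 of 4 worlds, so 2/4 = 1/2.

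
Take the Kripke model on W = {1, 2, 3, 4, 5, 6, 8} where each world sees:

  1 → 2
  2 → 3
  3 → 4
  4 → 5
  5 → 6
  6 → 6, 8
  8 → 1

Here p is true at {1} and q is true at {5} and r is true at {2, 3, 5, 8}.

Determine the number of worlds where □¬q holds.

1: successors {2}; ¬q there: 2:T. ✓
2: successors {3}; ¬q there: 3:T. ✓
3: successors {4}; ¬q there: 4:T. ✓
4: successors {5}; ¬q there: 5:F. ✗
5: successors {6}; ¬q there: 6:T. ✓
6: successors {6, 8}; ¬q there: 6:T, 8:T. ✓
8: successors {1}; ¬q there: 1:T. ✓
Satisfying worlds: {1, 2, 3, 5, 6, 8}.

6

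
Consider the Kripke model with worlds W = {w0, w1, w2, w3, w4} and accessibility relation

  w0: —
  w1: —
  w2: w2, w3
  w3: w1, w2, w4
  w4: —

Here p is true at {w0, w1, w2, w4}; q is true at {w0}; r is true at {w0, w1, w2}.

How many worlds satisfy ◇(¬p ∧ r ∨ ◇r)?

w0: no successors, so ◇(¬p ∧ r ∨ ◇r) fails. ✗
w1: no successors, so ◇(¬p ∧ r ∨ ◇r) fails. ✗
w2: successors {w2, w3}; ¬p ∧ r ∨ ◇r there: w2:T, w3:T. ✓
w3: successors {w1, w2, w4}; ¬p ∧ r ∨ ◇r there: w1:F, w2:T, w4:F. ✓
w4: no successors, so ◇(¬p ∧ r ∨ ◇r) fails. ✗
Satisfying worlds: {w2, w3}.

2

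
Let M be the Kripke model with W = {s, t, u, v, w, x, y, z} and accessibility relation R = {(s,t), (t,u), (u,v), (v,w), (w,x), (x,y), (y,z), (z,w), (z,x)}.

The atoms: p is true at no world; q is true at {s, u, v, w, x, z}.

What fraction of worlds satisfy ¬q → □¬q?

s: ¬q is F, □¬q is T. ✓
t: ¬q is T, □¬q is F. ✗
u: ¬q is F, □¬q is F. ✓
v: ¬q is F, □¬q is F. ✓
w: ¬q is F, □¬q is F. ✓
x: ¬q is F, □¬q is T. ✓
y: ¬q is T, □¬q is F. ✗
z: ¬q is F, □¬q is F. ✓
That's 6 of 8 worlds, so 6/8 = 3/4.

3/4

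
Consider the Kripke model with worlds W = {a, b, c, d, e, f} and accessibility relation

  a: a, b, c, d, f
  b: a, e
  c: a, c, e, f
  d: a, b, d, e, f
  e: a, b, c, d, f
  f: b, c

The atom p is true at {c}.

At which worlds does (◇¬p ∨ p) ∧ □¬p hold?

a: ◇¬p ∨ p is T, □¬p is F. ✗
b: ◇¬p ∨ p is T, □¬p is T. ✓
c: ◇¬p ∨ p is T, □¬p is F. ✗
d: ◇¬p ∨ p is T, □¬p is T. ✓
e: ◇¬p ∨ p is T, □¬p is F. ✗
f: ◇¬p ∨ p is T, □¬p is F. ✗

{b, d}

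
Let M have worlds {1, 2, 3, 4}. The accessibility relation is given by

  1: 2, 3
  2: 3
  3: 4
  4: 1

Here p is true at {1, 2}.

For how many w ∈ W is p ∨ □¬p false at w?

1

1: p is T, □¬p is F. ✓
2: p is T, □¬p is T. ✓
3: p is F, □¬p is T. ✓
4: p is F, □¬p is F. ✗
Satisfying worlds: {1, 2, 3}.
So p ∨ □¬p fails at the other 1 world.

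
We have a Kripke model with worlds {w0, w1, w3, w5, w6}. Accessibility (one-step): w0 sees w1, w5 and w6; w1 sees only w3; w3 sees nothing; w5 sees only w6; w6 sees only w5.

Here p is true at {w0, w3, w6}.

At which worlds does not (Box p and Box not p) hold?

w0: Box p and Box not p is F. ✓
w1: Box p and Box not p is F. ✓
w3: Box p and Box not p is T. ✗
w5: Box p and Box not p is F. ✓
w6: Box p and Box not p is F. ✓

{w0, w1, w5, w6}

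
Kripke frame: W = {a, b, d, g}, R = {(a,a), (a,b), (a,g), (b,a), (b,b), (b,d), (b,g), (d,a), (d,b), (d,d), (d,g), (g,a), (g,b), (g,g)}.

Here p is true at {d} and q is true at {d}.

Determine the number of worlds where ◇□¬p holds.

4

a: successors {a, b, g}; □¬p there: a:T, b:F, g:T. ✓
b: successors {a, b, d, g}; □¬p there: a:T, b:F, d:F, g:T. ✓
d: successors {a, b, d, g}; □¬p there: a:T, b:F, d:F, g:T. ✓
g: successors {a, b, g}; □¬p there: a:T, b:F, g:T. ✓
Satisfying worlds: {a, b, d, g}.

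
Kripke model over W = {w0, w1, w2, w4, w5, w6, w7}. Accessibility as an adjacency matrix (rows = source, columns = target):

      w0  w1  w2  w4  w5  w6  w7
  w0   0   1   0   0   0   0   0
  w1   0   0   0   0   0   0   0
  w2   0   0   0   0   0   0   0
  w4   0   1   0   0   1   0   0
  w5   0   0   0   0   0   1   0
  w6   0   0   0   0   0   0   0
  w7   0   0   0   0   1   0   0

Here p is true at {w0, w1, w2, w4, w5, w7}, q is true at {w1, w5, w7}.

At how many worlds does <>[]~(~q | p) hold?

w0: successors {w1}; []~(~q | p) there: w1:T. ✓
w1: no successors, so <>[]~(~q | p) fails. ✗
w2: no successors, so <>[]~(~q | p) fails. ✗
w4: successors {w1, w5}; []~(~q | p) there: w1:T, w5:F. ✓
w5: successors {w6}; []~(~q | p) there: w6:T. ✓
w6: no successors, so <>[]~(~q | p) fails. ✗
w7: successors {w5}; []~(~q | p) there: w5:F. ✗
Satisfying worlds: {w0, w4, w5}.

3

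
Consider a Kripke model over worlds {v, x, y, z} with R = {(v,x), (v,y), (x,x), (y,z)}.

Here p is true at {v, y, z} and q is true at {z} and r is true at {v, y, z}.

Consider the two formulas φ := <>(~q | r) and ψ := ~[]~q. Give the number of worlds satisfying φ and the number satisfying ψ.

For <>(~q | r):
v: successors {x, y}; ~q | r there: x:T, y:T. ✓
x: successors {x}; ~q | r there: x:T. ✓
y: successors {z}; ~q | r there: z:T. ✓
z: no successors, so <>(~q | r) fails. ✗
— 3 worlds.
For ~[]~q:
v: []~q is T. ✗
x: []~q is T. ✗
y: []~q is F. ✓
z: []~q is T. ✗
— 1 world.

3 and 1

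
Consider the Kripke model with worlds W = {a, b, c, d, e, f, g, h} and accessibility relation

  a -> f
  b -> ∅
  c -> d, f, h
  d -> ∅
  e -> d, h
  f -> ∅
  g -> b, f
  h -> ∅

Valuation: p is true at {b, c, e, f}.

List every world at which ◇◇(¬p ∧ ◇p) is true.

∅

a: successors {f}; ◇(¬p ∧ ◇p) there: f:F. ✗
b: no successors, so ◇◇(¬p ∧ ◇p) fails. ✗
c: successors {d, f, h}; ◇(¬p ∧ ◇p) there: d:F, f:F, h:F. ✗
d: no successors, so ◇◇(¬p ∧ ◇p) fails. ✗
e: successors {d, h}; ◇(¬p ∧ ◇p) there: d:F, h:F. ✗
f: no successors, so ◇◇(¬p ∧ ◇p) fails. ✗
g: successors {b, f}; ◇(¬p ∧ ◇p) there: b:F, f:F. ✗
h: no successors, so ◇◇(¬p ∧ ◇p) fails. ✗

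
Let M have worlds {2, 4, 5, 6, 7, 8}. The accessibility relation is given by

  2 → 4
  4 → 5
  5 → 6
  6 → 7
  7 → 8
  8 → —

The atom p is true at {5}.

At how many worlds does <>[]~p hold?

2: successors {4}; []~p there: 4:F. ✗
4: successors {5}; []~p there: 5:T. ✓
5: successors {6}; []~p there: 6:T. ✓
6: successors {7}; []~p there: 7:T. ✓
7: successors {8}; []~p there: 8:T. ✓
8: no successors, so <>[]~p fails. ✗
Satisfying worlds: {4, 5, 6, 7}.

4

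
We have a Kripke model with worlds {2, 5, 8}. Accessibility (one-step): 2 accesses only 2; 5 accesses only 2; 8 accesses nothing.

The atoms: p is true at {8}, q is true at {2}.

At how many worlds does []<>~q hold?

2: successors {2}; <>~q there: 2:F. ✗
5: successors {2}; <>~q there: 2:F. ✗
8: no successors, so []<>~q holds vacuously. ✓
Satisfying worlds: {8}.

1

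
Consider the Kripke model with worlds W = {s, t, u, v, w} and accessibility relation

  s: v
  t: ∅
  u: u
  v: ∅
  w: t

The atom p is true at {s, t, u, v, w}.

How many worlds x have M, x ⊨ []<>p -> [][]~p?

s: []<>p is F, [][]~p is T. ✓
t: []<>p is T, [][]~p is T. ✓
u: []<>p is T, [][]~p is F. ✗
v: []<>p is T, [][]~p is T. ✓
w: []<>p is F, [][]~p is T. ✓
Satisfying worlds: {s, t, v, w}.

4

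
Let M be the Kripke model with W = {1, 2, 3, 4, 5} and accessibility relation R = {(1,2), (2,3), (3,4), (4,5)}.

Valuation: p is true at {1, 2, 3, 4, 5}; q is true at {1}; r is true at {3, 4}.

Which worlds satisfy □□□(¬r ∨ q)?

{2, 3, 4, 5}

1: successors {2}; □□(¬r ∨ q) there: 2:F. ✗
2: successors {3}; □□(¬r ∨ q) there: 3:T. ✓
3: successors {4}; □□(¬r ∨ q) there: 4:T. ✓
4: successors {5}; □□(¬r ∨ q) there: 5:T. ✓
5: no successors, so □□□(¬r ∨ q) holds vacuously. ✓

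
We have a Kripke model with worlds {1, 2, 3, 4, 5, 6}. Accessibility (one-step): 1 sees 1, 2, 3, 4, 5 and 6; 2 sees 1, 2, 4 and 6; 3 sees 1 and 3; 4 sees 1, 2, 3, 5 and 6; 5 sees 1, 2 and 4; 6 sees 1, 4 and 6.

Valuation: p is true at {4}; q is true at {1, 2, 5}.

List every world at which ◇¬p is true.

1: successors {1, 2, 3, 4, 5, 6}; ¬p there: 1:T, 2:T, 3:T, 4:F, 5:T, 6:T. ✓
2: successors {1, 2, 4, 6}; ¬p there: 1:T, 2:T, 4:F, 6:T. ✓
3: successors {1, 3}; ¬p there: 1:T, 3:T. ✓
4: successors {1, 2, 3, 5, 6}; ¬p there: 1:T, 2:T, 3:T, 5:T, 6:T. ✓
5: successors {1, 2, 4}; ¬p there: 1:T, 2:T, 4:F. ✓
6: successors {1, 4, 6}; ¬p there: 1:T, 4:F, 6:T. ✓

{1, 2, 3, 4, 5, 6}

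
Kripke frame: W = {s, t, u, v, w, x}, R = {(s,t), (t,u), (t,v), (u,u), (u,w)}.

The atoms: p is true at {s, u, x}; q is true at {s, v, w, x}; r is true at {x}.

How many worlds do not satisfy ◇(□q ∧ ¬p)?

s: successors {t}; □q ∧ ¬p there: t:F. ✗
t: successors {u, v}; □q ∧ ¬p there: u:F, v:T. ✓
u: successors {u, w}; □q ∧ ¬p there: u:F, w:T. ✓
v: no successors, so ◇(□q ∧ ¬p) fails. ✗
w: no successors, so ◇(□q ∧ ¬p) fails. ✗
x: no successors, so ◇(□q ∧ ¬p) fails. ✗
Satisfying worlds: {t, u}.
So ◇(□q ∧ ¬p) fails at the other 4 worlds.

4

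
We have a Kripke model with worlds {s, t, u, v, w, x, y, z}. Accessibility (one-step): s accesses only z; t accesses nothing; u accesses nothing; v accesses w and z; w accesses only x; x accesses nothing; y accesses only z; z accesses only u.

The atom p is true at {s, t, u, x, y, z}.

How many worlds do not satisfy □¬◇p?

s: successors {z}; ¬◇p there: z:F. ✗
t: no successors, so □¬◇p holds vacuously. ✓
u: no successors, so □¬◇p holds vacuously. ✓
v: successors {w, z}; ¬◇p there: w:F, z:F. ✗
w: successors {x}; ¬◇p there: x:T. ✓
x: no successors, so □¬◇p holds vacuously. ✓
y: successors {z}; ¬◇p there: z:F. ✗
z: successors {u}; ¬◇p there: u:T. ✓
Satisfying worlds: {t, u, w, x, z}.
So □¬◇p fails at the other 3 worlds.

3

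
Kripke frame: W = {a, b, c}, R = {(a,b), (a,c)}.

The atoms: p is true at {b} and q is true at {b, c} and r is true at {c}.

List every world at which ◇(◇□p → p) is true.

a: successors {b, c}; ◇□p → p there: b:T, c:T. ✓
b: no successors, so ◇(◇□p → p) fails. ✗
c: no successors, so ◇(◇□p → p) fails. ✗

{a}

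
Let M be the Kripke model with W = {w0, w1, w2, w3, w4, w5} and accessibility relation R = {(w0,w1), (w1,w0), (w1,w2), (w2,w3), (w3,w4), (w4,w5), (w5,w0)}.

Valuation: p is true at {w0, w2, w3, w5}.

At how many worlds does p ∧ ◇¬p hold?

w0: p is T, ◇¬p is T. ✓
w1: p is F, ◇¬p is F. ✗
w2: p is T, ◇¬p is F. ✗
w3: p is T, ◇¬p is T. ✓
w4: p is F, ◇¬p is F. ✗
w5: p is T, ◇¬p is F. ✗
Satisfying worlds: {w0, w3}.

2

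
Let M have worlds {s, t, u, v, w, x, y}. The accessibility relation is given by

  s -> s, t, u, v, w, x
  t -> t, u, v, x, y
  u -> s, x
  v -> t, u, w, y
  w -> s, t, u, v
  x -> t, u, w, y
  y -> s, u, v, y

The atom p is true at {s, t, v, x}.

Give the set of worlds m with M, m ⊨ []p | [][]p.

s: []p is F, [][]p is F. ✗
t: []p is F, [][]p is F. ✗
u: []p is T, [][]p is F. ✓
v: []p is F, [][]p is F. ✗
w: []p is F, [][]p is F. ✗
x: []p is F, [][]p is F. ✗
y: []p is F, [][]p is F. ✗

{u}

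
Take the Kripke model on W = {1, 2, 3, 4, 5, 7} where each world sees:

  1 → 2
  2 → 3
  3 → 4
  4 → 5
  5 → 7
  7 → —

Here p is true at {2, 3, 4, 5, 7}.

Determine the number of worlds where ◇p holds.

1: successors {2}; p there: 2:T. ✓
2: successors {3}; p there: 3:T. ✓
3: successors {4}; p there: 4:T. ✓
4: successors {5}; p there: 5:T. ✓
5: successors {7}; p there: 7:T. ✓
7: no successors, so ◇p fails. ✗
Satisfying worlds: {1, 2, 3, 4, 5}.

5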